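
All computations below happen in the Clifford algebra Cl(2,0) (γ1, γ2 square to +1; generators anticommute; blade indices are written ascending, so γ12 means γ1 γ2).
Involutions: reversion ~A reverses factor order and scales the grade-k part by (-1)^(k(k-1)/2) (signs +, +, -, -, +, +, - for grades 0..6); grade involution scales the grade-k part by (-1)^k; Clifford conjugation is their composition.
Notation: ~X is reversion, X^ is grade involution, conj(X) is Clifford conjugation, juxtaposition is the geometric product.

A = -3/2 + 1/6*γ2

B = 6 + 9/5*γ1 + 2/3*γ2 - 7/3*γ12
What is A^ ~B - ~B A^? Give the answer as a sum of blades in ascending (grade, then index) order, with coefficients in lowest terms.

first term: -82/9 - 104/45*γ1 - 2*γ2 - 16/5*γ12
second term: -82/9 - 139/45*γ1 - 2*γ2 - 19/5*γ12
Answer: 7/9*γ1 + 3/5*γ12


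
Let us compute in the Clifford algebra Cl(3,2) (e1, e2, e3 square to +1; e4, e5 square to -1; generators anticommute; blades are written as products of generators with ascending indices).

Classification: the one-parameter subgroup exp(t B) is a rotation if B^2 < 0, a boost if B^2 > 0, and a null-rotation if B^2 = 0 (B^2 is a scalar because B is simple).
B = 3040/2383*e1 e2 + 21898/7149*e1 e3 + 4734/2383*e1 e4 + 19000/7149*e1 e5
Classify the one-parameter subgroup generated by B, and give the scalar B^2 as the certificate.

B^2 term by term: the squares give (3040/2383)^2*(e1 e2)^2 + (21898/7149)^2*(e1 e3)^2 + (4734/2383)^2*(e1 e4)^2 + (19000/7149)^2*(e1 e5)^2 = 9241600/5678689*(-1) + 479522404/51108201*(-1) + 22410756/5678689*(+1) + 361000000/51108201*(+1) = 0 (each basis 2-blade squares to minus the product of its generators' squares); cross terms between blades sharing an index anticommute and cancel. So B^2 = 0.
Answer: null-rotation, certificate B^2 = 0. The class reads off the invariant scalar 0 directly.


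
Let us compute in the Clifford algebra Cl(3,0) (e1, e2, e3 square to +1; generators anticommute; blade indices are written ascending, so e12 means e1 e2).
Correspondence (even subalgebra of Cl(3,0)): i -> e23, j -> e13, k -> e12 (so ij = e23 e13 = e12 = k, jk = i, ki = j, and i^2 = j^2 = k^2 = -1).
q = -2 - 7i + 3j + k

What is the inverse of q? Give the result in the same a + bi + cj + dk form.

In blades: q = -2 + e12 + 3*e13 - 7*e23.
With qbar = -2 - e12 - 3*e13 + 7*e23 (scalar fixed, mapped units negated), q qbar = 63 (the sum of squared coefficients), so q^-1 = qbar / (63) = -2/63 - 1/63*e12 - 1/21*e13 + 1/9*e23; translating back:
Answer: -2/63 + 1/9*i - 1/21*j - 1/63*k


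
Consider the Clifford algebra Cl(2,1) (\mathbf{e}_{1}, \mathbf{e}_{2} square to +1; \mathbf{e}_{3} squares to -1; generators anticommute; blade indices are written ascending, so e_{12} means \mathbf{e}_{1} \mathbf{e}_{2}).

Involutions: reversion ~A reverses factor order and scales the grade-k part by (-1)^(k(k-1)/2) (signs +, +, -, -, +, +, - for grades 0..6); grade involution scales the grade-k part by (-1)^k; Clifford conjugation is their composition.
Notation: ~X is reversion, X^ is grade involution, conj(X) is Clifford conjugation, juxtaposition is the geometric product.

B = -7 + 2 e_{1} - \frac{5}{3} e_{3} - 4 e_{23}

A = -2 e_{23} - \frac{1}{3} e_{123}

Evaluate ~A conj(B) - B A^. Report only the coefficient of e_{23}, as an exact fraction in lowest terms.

first term: 8 + \frac{4}{3} e_{1} - \frac{10}{3} e_{2} - \frac{5}{9} e_{12} - \frac{44}{3} e_{23} - \frac{19}{3} e_{123}
second term: 8 - \frac{4}{3} e_{1} + \frac{10}{3} e_{2} + \frac{5}{9} e_{12} + \frac{44}{3} e_{23} - \frac{19}{3} e_{123}
Answer: -\frac{88}{3}


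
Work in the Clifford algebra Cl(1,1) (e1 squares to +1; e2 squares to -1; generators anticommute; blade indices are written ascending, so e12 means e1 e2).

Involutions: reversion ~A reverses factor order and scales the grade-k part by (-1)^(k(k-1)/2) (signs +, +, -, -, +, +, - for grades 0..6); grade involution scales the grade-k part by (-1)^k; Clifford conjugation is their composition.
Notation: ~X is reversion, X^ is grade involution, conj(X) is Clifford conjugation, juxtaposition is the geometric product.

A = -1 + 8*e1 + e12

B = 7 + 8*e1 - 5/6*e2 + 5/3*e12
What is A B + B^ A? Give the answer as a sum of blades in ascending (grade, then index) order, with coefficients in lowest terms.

first term: 176/3 + 293/6*e1 + 37/6*e2 - 4/3*e12
second term: -208/3 + 389/6*e1 - 133/6*e2 - 4/3*e12
Answer: -32/3 + 341/3*e1 - 16*e2 - 8/3*e12


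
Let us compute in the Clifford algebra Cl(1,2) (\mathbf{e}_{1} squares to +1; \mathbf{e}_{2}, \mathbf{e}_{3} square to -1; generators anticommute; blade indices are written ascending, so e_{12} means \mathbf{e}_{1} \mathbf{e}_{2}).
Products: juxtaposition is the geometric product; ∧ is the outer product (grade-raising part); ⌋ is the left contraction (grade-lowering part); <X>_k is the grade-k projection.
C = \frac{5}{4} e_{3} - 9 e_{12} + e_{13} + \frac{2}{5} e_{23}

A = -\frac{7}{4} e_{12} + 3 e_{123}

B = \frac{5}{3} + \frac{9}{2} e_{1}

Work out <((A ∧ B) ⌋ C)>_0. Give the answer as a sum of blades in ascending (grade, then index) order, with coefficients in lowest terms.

step 1: -\frac{35}{12} e_{12} + 5 e_{123}
step 2: \frac{105}{4}
step 3: \frac{105}{4}
Answer: \frac{105}{4}


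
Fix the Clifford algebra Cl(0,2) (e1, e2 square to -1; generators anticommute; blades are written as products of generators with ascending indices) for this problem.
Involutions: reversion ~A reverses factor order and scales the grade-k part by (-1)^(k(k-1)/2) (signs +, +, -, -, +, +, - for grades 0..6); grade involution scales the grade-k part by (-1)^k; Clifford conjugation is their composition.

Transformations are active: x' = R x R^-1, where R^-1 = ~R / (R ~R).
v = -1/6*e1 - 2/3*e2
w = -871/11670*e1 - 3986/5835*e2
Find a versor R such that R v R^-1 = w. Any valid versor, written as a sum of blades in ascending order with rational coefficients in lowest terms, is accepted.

Since q(v) = q(w) = -17/36, the sum R = v + w = -1408/5835*e1 - 7876/5835*e2 does the job whenever invertible.
Answer: -1408/5835*e1 - 7876/5835*e2


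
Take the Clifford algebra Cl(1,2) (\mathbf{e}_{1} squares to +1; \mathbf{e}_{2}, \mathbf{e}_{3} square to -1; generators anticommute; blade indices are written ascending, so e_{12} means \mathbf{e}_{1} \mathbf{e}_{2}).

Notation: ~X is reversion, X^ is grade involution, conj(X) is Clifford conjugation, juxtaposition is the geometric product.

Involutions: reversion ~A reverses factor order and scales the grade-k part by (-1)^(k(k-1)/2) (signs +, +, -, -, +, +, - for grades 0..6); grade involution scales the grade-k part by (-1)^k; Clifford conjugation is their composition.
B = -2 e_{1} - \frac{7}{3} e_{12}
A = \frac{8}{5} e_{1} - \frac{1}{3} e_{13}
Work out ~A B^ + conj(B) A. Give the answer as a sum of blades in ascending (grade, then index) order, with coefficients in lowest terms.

first term: \frac{16}{5} - \frac{56}{15} e_{2} - \frac{2}{3} e_{3} - \frac{7}{9} e_{23}
second term: \frac{16}{5} - \frac{56}{15} e_{2} - \frac{2}{3} e_{3} + \frac{7}{9} e_{23}
Answer: \frac{32}{5} - \frac{112}{15} e_{2} - \frac{4}{3} e_{3}


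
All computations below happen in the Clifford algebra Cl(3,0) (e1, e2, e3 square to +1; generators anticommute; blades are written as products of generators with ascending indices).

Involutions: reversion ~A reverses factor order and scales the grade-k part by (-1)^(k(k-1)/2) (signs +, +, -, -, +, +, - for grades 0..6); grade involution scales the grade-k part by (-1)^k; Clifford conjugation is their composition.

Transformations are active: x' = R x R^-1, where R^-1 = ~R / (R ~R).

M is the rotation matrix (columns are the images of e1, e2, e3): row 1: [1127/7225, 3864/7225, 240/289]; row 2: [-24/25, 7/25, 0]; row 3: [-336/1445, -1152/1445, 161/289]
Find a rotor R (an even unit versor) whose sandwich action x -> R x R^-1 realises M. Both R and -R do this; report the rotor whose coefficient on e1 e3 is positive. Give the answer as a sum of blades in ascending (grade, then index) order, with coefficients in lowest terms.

Method: write R = a + b12*e1 e2 + b13*e1 e3 + b23*e2 e3 with a^2 + b12^2 + b13^2 + b23^2 = 1 (so R^-1 = ~R). Expanding the columns R e_j ~R gives tr M = 4a^2 - 1 and, from the antisymmetric part, M21 - M12 = -4a*b12, M13 - M31 = 4a*b13, M32 - M23 = -4a*b23.
Here tr M = 287/289, so a^2 = (1 + tr M)/4 = 144/289 and a = ±12/17. Taking a = 12/17: M21 - M12 = -432/289, M13 - M31 = 1536/1445, M32 - M23 = -1152/1445, giving b12 = 9/17, b13 = 32/85, b23 = 24/85, i.e. R = 12/17 + 9/17*e1 e2 + 32/85*e1 e3 + 24/85*e2 e3.
Its e1 e3 coefficient is already positive.
Answer: 12/17 + 9/17*e1 e2 + 32/85*e1 e3 + 24/85*e2 e3. Key observation: the double cover Spin(3) -> SO(3) sends R and -R to the same matrix (trace 287/289 here), so the stated sign of the e1 e3 coefficient is what selects one sheet.


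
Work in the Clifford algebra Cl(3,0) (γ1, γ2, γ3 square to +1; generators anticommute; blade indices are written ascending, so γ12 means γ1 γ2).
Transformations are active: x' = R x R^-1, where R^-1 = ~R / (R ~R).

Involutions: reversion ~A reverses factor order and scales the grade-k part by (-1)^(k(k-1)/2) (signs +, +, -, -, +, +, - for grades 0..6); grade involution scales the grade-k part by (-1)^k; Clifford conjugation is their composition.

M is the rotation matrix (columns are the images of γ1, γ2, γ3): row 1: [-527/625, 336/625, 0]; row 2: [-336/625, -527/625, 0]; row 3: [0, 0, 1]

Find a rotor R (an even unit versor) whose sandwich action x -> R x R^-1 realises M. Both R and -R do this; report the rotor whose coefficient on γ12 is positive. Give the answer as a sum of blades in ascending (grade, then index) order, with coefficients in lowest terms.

Method: write R = a + b12*γ12 + b13*γ13 + b23*γ23 with a^2 + b12^2 + b13^2 + b23^2 = 1 (so R^-1 = ~R). Expanding the columns R e_j ~R gives tr M = 4a^2 - 1 and, from the antisymmetric part, M21 - M12 = -4a*b12, M13 - M31 = 4a*b13, M32 - M23 = -4a*b23.
Here tr M = -429/625, so a^2 = (1 + tr M)/4 = 49/625 and a = ±7/25. Taking a = 7/25: M21 - M12 = -672/625, M13 - M31 = 0, M32 - M23 = 0, giving b12 = 24/25, b13 = 0, b23 = 0, i.e. R = 7/25 + 24/25*γ12.
Its γ12 coefficient is already positive.
Answer: 7/25 + 24/25*γ12. Recall the cover is two-to-one: with M of trace -429/625, both preimages act alike, and the stated γ12 sign chooses the sheet.


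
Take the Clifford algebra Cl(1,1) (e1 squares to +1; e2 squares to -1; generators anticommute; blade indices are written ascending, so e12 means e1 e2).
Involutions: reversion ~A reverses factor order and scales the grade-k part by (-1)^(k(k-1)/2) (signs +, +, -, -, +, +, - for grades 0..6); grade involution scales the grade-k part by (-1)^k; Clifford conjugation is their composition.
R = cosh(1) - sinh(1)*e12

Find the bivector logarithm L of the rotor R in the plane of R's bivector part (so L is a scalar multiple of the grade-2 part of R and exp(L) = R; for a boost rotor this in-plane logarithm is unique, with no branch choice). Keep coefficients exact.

The scalar part of R is cosh(1), giving the rapidity magnitude (cosh is even); the bivector part supplies orientation, its quotient by sinh of the rapidity is the plane, and L = rapidity * plane — unique in that plane, since flipping both signs leaves L unchanged.
Concretely: cosh(rapidity) = cosh(1) gives rapidity = ±1, and since rapidity/sinh(rapidity) is even the sign is immaterial: L = (rapidity/sinh(rapidity)) * <R>_2 = (1/sinh(1)) * <R>_2.
Answer: -e12


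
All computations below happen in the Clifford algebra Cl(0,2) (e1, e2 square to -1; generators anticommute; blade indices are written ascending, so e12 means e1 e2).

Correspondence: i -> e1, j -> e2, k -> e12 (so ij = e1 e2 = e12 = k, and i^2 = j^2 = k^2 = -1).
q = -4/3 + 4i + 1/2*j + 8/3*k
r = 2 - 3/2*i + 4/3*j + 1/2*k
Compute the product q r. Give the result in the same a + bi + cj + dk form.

In blades: q = -4/3 + 4*e1 + 1/2*e2 + 8/3*e12, r = 2 - 3/2*e1 + 4/3*e2 + 1/2*e12.
Distribute q over r term by term (generator squares from the signature, products reordered to ascending indices): (-4/3)*r = -8/3 + 2*e1 - 16/9*e2 - 2/3*e12; (4*e1)*r = 6 + 8*e1 - 2*e2 + 16/3*e12; (1/2*e2)*r = -2/3 + 1/4*e1 + e2 + 3/4*e12; (8/3*e12)*r = -4/3 - 32/9*e1 - 4*e2 + 16/3*e12.
Sum: 4/3 + 241/36*e1 - 61/9*e2 + 43/4*e12; translating back through the correspondence:
Answer: 4/3 + 241/36*i - 61/9*j + 43/4*k


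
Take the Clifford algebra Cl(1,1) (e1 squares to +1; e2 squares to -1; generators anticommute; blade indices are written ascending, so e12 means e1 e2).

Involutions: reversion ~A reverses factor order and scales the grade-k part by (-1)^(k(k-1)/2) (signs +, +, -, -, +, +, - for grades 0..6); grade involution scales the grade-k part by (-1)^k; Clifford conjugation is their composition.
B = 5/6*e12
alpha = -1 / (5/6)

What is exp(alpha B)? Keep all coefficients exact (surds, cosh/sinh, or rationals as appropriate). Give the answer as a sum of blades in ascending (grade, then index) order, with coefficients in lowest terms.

B^2 = (5/6)^2*(e12)^2 = 25/36*(+1) = 25/36 (a basis 2-blade squares to minus the product of its generators' squares).
B^2 = 25/36 — hyperbolic case — the even/odd split gives cosh and sinh: l = 5/6, alpha*l = -1, so exp(alpha B) = cosh(-1) + (sinh(-1)/(5/6))*B = cosh(1) + (-6*sinh(1)/5)*B.
Answer: cosh(1) - sinh(1)*e12


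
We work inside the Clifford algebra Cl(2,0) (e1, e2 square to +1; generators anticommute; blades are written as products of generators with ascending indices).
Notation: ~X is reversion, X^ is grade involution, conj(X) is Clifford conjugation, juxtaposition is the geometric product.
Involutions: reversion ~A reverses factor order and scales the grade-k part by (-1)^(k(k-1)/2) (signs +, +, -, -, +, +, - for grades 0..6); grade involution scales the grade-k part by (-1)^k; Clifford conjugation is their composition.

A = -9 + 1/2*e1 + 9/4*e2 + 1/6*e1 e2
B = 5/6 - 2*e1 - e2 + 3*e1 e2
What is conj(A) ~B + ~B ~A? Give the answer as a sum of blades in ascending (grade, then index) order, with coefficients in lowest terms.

first term: -19/4 + 11*e1 + 199/24*e2 + 823/36*e1 e2
second term: -45/4 + 23/2*e1 + 305/24*e2 + 823/36*e1 e2
Answer: -16 + 45/2*e1 + 21*e2 + 823/18*e1 e2


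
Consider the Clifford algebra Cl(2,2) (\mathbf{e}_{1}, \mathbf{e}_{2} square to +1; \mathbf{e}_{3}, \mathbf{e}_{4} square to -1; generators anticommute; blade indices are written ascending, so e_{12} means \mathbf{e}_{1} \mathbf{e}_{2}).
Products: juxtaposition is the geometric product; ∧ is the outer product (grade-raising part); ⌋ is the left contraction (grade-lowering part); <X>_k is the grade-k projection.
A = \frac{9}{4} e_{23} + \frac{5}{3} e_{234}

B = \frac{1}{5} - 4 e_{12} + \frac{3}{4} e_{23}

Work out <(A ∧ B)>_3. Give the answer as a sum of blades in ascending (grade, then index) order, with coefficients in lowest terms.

step 1: \frac{9}{20} e_{23} + \frac{1}{3} e_{234}
step 2: \frac{1}{3} e_{234}
Answer: \frac{1}{3} e_{234}


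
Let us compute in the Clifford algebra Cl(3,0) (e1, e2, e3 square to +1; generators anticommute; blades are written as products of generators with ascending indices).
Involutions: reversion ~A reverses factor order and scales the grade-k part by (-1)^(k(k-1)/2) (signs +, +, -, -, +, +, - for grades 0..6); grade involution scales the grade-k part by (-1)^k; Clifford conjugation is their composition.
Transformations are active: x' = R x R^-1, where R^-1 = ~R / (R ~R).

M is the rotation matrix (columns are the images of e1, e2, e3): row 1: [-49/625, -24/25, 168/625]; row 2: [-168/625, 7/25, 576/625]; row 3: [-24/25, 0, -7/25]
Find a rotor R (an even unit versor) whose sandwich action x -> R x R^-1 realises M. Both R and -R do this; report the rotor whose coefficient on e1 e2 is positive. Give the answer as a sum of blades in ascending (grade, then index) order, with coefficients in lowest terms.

Method: write R = a + b12*e1 e2 + b13*e1 e3 + b23*e2 e3 with a^2 + b12^2 + b13^2 + b23^2 = 1 (so R^-1 = ~R). Expanding the columns R e_j ~R gives tr M = 4a^2 - 1 and, from the antisymmetric part, M21 - M12 = -4a*b12, M13 - M31 = 4a*b13, M32 - M23 = -4a*b23.
Here tr M = -49/625, so a^2 = (1 + tr M)/4 = 144/625 and a = ±12/25. Taking a = 12/25: M21 - M12 = 432/625, M13 - M31 = 768/625, M32 - M23 = -576/625, giving b12 = -9/25, b13 = 16/25, b23 = 12/25, i.e. R = 12/25 - 9/25*e1 e2 + 16/25*e1 e3 + 12/25*e2 e3.
Its e1 e2 coefficient is negative, so report the other preimage -R.
Answer: -12/25 + 9/25*e1 e2 - 16/25*e1 e3 - 12/25*e2 e3. Recall the cover is two-to-one: with M of trace -49/625, both preimages act alike, and the stated e1 e2 sign chooses the sheet.


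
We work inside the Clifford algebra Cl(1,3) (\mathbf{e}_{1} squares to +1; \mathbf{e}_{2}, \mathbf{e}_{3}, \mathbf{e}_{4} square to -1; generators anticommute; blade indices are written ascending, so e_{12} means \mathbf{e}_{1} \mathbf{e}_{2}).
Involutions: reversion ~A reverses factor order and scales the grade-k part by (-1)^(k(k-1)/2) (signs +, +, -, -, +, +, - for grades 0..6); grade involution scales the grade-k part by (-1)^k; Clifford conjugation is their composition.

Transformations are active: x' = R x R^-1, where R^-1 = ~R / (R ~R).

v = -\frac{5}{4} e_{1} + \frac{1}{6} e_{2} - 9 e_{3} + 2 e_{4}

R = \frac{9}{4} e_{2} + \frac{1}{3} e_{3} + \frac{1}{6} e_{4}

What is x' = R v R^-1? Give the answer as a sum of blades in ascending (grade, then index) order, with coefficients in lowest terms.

~R = \frac{9}{4} e_{2} + \frac{1}{3} e_{3} + \frac{1}{6} e_{4}, and R ~R = -\frac{749}{144}, so R^-1 = ~R / (-\frac{749}{144}).
R v = \frac{55}{24} + \frac{45}{16} e_{12} + \frac{5}{12} e_{13} + \frac{5}{24} e_{14} - \frac{731}{36} e_{23} + \frac{161}{36} e_{24} + \frac{13}{6} e_{34}
Answer: \frac{5}{4} e_{1} - \frac{9659}{4494} e_{2} + \frac{6521}{749} e_{3} - \frac{1608}{749} e_{4}


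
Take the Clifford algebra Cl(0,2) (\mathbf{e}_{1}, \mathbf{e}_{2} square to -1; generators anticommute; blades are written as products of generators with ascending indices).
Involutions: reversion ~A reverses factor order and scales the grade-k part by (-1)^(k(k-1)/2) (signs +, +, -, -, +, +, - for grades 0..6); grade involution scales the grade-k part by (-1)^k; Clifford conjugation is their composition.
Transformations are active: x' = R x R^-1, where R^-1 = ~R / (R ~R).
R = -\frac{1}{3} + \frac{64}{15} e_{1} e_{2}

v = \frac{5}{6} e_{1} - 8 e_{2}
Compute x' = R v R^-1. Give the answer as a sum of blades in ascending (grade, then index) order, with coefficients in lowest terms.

~R = -\frac{1}{3} - \frac{64}{15} e_{1} e_{2}, and R ~R = \frac{4121}{225}, so R^-1 = ~R / (\frac{4121}{225}).
R v = \frac{3047}{90} e_{1} + \frac{56}{9} e_{2}
Answer: -\frac{17025}{8242} e_{1} + \frac{96104}{12363} e_{2}


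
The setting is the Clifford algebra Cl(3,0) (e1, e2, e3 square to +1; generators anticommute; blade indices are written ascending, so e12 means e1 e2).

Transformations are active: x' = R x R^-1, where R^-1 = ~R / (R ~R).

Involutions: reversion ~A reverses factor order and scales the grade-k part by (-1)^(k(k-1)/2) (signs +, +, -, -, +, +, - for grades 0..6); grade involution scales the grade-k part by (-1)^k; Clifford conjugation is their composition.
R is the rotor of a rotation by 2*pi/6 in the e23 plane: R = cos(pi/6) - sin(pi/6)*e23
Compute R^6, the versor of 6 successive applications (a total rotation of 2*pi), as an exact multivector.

Half-angle bookkeeping: 6 applications in e23 add up to rotor phase 6*pi/6 = pi, so R^6 = cos(pi) - sin(pi)*e23.
cos(pi) = -1 and sin(pi) = 0, so R^6 = -1. The total rotation 2*pi is 1 full turn, so every vector returns to itself, yet the rotor is -1, on the OTHER sheet of the double cover (an odd number of 2*pi turns).
Answer: -1


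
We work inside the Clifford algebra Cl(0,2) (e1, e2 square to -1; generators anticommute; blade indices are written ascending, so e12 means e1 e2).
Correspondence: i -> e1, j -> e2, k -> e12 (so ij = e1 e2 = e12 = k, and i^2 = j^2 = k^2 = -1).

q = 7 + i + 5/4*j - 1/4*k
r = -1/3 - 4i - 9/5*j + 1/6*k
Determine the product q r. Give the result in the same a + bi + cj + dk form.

In blades: q = 7 + e1 + 5/4*e2 - 1/4*e12, r = -1/3 - 4*e1 - 9/5*e2 + 1/6*e12.
Distribute q over r term by term (generator squares from the signature, products reordered to ascending indices): (7)*r = -7/3 - 28*e1 - 63/5*e2 + 7/6*e12; (e1)*r = 4 - 1/3*e1 - 1/6*e2 - 9/5*e12; (5/4*e2)*r = 9/4 + 5/24*e1 - 5/12*e2 + 5*e12; (-1/4*e12)*r = 1/24 - 9/20*e1 + e2 + 1/12*e12.
Sum: 95/24 - 1143/40*e1 - 731/60*e2 + 89/20*e12; translating back through the correspondence:
Answer: 95/24 - 1143/40*i - 731/60*j + 89/20*k


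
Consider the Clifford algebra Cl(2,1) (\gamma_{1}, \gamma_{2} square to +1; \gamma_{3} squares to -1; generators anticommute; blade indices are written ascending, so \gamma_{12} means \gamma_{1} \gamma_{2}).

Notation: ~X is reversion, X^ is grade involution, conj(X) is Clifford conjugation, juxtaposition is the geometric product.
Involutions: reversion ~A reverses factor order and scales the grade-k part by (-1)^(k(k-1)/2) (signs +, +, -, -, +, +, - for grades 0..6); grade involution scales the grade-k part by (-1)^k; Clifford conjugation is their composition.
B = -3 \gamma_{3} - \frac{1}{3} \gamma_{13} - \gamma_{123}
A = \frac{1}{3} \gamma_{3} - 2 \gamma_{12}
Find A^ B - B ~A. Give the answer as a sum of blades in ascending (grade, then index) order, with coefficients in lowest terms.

first term: -1 + \frac{1}{9} \gamma_{1} - 2 \gamma_{3} - \frac{1}{3} \gamma_{12} - \frac{2}{3} \gamma_{23} + 6 \gamma_{123}
second term: 1 + \frac{1}{9} \gamma_{1} + 2 \gamma_{3} + \frac{1}{3} \gamma_{12} - \frac{2}{3} \gamma_{23} - 6 \gamma_{123}
Answer: -2 - 4 \gamma_{3} - \frac{2}{3} \gamma_{12} + 12 \gamma_{123}


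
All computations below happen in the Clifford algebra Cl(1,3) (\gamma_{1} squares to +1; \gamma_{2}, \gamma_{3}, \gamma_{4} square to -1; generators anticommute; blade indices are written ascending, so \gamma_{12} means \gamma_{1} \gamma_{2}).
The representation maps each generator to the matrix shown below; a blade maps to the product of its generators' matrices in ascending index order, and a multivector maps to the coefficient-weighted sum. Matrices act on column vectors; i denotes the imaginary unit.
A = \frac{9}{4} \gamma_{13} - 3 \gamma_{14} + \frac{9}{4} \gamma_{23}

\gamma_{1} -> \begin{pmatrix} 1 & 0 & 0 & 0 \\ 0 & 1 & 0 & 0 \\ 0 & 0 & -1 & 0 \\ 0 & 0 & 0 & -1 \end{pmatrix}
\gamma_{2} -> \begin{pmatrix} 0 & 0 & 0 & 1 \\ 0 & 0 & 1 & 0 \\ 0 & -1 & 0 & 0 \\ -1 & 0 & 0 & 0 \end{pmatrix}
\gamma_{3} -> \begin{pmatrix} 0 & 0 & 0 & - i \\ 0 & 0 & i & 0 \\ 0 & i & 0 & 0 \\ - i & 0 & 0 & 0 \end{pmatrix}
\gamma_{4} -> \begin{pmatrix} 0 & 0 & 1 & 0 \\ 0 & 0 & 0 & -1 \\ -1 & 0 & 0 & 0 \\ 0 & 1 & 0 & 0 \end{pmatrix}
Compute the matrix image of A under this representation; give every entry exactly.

Bivector images (products of the table entries): rho(\gamma_{13}) = rho(\gamma_{1})rho(\gamma_{3}) = \begin{pmatrix} 0 & 0 & 0 & - i \\ 0 & 0 & i & 0 \\ 0 & - i & 0 & 0 \\ i & 0 & 0 & 0 \end{pmatrix}; rho(\gamma_{14}) = rho(\gamma_{1})rho(\gamma_{4}) = \begin{pmatrix} 0 & 0 & 1 & 0 \\ 0 & 0 & 0 & -1 \\ 1 & 0 & 0 & 0 \\ 0 & -1 & 0 & 0 \end{pmatrix}; rho(\gamma_{23}) = rho(\gamma_{2})rho(\gamma_{3}) = \begin{pmatrix} - i & 0 & 0 & 0 \\ 0 & i & 0 & 0 \\ 0 & 0 & - i & 0 \\ 0 & 0 & 0 & i \end{pmatrix}.
M = (\frac{9}{4})*rho(\gamma_{13}) + (-3)*rho(\gamma_{14}) + (\frac{9}{4})*rho(\gamma_{23}), summed entrywise:
Answer: \begin{pmatrix} - \frac{9 i}{4} & 0 & -3 & - \frac{9 i}{4} \\ 0 & \frac{9 i}{4} & \frac{9 i}{4} & 3 \\ -3 & - \frac{9 i}{4} & - \frac{9 i}{4} & 0 \\ \frac{9 i}{4} & 3 & 0 & \frac{9 i}{4} \end{pmatrix}


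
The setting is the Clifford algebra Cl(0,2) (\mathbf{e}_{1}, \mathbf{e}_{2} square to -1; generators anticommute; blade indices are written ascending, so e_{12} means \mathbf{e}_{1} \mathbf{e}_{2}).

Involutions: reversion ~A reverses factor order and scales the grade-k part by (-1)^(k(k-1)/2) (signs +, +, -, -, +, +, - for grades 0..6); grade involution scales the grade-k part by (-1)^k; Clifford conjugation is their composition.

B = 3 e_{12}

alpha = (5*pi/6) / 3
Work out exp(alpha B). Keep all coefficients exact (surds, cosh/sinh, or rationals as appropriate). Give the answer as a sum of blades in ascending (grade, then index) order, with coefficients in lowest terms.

B^2 = (3)^2*(e_{12})^2 = 9*(-1) = -9 (a basis 2-blade squares to minus the product of its generators' squares).
B^2 = -9 — since the square is negative, the closed form is circular: l = 3, alpha*l = \frac{5 \pi}{6}, so exp(alpha B) = cos(\frac{5 \pi}{6}) + (sin(\frac{5 \pi}{6})/3)*B = - \frac{\sqrt{3}}{2} + (\frac{1}{6})*B.
Answer: - \frac{\sqrt{3}}{2} + \frac{1}{2} e_{12}


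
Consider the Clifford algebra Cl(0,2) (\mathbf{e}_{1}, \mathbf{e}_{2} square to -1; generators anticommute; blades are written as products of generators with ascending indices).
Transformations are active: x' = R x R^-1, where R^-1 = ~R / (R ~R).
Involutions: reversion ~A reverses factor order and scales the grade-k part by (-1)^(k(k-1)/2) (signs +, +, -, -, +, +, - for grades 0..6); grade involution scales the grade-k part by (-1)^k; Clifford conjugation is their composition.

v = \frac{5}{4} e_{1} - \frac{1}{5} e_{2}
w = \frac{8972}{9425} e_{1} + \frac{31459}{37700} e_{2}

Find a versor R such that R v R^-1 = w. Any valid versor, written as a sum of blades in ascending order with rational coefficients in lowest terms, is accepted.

Construction: equal norms (both -\frac{641}{400}) license R = v + w = \frac{83013}{37700} e_{1} + \frac{23919}{37700} e_{2} — nothing changes along that direction, while (v - w)/2 changes sign, so v maps onto w.
Answer: \frac{83013}{37700} e_{1} + \frac{23919}{37700} e_{2}


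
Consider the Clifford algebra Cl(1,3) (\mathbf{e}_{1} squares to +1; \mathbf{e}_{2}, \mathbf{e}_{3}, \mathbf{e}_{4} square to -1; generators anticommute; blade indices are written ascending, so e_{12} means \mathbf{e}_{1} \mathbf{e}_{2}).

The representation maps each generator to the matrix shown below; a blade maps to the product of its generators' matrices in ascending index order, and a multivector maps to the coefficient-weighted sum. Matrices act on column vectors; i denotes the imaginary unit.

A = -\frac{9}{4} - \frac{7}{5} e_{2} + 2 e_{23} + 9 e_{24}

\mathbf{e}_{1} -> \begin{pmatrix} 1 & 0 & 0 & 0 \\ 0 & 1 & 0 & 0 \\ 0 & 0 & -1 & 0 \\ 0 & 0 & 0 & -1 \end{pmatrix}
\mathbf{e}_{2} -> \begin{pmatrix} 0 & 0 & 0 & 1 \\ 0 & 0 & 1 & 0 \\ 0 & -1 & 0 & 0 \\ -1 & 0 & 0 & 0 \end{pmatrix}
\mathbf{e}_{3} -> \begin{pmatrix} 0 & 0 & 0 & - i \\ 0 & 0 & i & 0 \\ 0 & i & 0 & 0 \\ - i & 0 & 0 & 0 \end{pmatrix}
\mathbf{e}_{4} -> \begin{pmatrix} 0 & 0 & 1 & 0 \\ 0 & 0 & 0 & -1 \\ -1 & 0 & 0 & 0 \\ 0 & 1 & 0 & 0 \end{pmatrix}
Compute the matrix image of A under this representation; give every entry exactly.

Bivector images (products of the table entries): rho(e_{23}) = rho(\mathbf{e}_{2})rho(\mathbf{e}_{3}) = \begin{pmatrix} - i & 0 & 0 & 0 \\ 0 & i & 0 & 0 \\ 0 & 0 & - i & 0 \\ 0 & 0 & 0 & i \end{pmatrix}; rho(e_{24}) = rho(\mathbf{e}_{2})rho(\mathbf{e}_{4}) = \begin{pmatrix} 0 & 1 & 0 & 0 \\ -1 & 0 & 0 & 0 \\ 0 & 0 & 0 & 1 \\ 0 & 0 & -1 & 0 \end{pmatrix}.
M = (-\frac{9}{4})*1 + (-\frac{7}{5})*rho(e_{2}) + (2)*rho(e_{23}) + (9)*rho(e_{24}), summed entrywise (1 is the identity matrix):
Answer: \begin{pmatrix} - \frac{9}{4} - 2 i & 9 & 0 & - \frac{7}{5} \\ -9 & - \frac{9}{4} + 2 i & - \frac{7}{5} & 0 \\ 0 & \frac{7}{5} & - \frac{9}{4} - 2 i & 9 \\ \frac{7}{5} & 0 & -9 & - \frac{9}{4} + 2 i \end{pmatrix}


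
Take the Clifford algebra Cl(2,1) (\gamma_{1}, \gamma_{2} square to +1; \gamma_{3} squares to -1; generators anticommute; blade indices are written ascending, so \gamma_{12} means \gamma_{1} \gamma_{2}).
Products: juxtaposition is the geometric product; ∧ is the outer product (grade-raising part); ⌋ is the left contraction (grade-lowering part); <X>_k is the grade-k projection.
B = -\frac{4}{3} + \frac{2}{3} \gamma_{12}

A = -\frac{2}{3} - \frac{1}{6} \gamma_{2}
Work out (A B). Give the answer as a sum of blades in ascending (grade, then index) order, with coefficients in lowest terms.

step 1: \frac{8}{9} + \frac{1}{9} \gamma_{1} + \frac{2}{9} \gamma_{2} - \frac{4}{9} \gamma_{12}
Answer: \frac{8}{9} + \frac{1}{9} \gamma_{1} + \frac{2}{9} \gamma_{2} - \frac{4}{9} \gamma_{12}


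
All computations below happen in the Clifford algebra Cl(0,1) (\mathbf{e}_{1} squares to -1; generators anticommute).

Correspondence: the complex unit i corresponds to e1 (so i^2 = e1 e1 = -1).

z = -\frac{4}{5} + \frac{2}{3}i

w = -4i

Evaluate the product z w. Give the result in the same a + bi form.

In blades: z = -\frac{4}{5} + \frac{2}{3} e_{1}, w = -4 e_{1}.
Distribute z over w term by term (generator squares from the signature, products reordered to ascending indices): (-\frac{4}{5})*w = \frac{16}{5} e_{1}; (\frac{2}{3} e_{1})*w = \frac{8}{3}.
Sum: \frac{8}{3} + \frac{16}{5} e_{1}; translating back through the correspondence:
Answer: \frac{8}{3} + \frac{16}{5}i


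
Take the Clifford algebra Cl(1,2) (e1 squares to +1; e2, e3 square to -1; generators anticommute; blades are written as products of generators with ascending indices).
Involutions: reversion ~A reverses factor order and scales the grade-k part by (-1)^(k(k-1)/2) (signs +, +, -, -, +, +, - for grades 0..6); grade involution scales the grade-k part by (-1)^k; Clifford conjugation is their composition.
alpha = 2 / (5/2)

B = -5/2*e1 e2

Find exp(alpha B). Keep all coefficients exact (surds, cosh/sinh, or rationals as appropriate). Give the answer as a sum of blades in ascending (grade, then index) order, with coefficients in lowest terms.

B^2 = (-5/2)^2*(e1 e2)^2 = 25/4*(+1) = 25/4 (a basis 2-blade squares to minus the product of its generators' squares).
B^2 = 25/4 — since the square is positive, the closed form is hyperbolic: l = 5/2, alpha*l = 2, so exp(alpha B) = cosh(2) + (sinh(2)/(5/2))*B = cosh(2) + (2*sinh(2)/5)*B.
Answer: cosh(2) - sinh(2)*e1 e2


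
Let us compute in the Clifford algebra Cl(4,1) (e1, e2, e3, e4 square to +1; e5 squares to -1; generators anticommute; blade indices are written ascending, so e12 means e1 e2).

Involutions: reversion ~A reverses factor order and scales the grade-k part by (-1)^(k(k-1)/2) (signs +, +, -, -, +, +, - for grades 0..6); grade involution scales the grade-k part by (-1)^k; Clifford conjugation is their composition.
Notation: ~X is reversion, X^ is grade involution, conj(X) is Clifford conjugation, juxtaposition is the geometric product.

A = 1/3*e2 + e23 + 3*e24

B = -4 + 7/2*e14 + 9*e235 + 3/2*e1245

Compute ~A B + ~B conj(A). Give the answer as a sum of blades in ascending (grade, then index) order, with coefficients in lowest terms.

first term: -4/3*e2 + 9*e5 - 21/2*e12 + 9/2*e15 + 4*e23 + 12*e24 + 3*e35 - 7/6*e124 - 1/2*e145 - 27*e345 - 7/2*e1234 + 3/2*e1345
second term: 4/3*e2 - 9*e5 - 21/2*e12 + 9/2*e15 + 4*e23 + 12*e24 + 3*e35 - 7/6*e124 - 1/2*e145 - 27*e345 + 7/2*e1234 - 3/2*e1345
Answer: -21*e12 + 9*e15 + 8*e23 + 24*e24 + 6*e35 - 7/3*e124 - e145 - 54*e345


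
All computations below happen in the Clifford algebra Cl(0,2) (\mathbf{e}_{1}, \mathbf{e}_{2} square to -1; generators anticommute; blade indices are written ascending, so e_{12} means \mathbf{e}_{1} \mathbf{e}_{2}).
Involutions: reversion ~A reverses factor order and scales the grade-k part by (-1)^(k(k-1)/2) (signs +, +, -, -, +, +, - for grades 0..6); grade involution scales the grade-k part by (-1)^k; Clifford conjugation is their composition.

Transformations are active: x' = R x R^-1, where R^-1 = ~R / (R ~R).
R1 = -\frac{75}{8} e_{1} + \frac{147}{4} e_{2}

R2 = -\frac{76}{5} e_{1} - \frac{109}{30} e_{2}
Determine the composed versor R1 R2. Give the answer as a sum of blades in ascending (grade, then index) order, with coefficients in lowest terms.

Distribute over the terms of R1 (each basis-blade product reordered to ascending indices, repeated generators contracted through their squares):
(-\frac{75}{8} e_{1}) R2 = -\frac{285}{2} + \frac{545}{16} e_{12}
(\frac{147}{4} e_{2}) R2 = \frac{5341}{40} + \frac{2793}{5} e_{12}
Summing the partial products and collecting blades:
Answer: -\frac{359}{40} + \frac{47413}{80} e_{12}


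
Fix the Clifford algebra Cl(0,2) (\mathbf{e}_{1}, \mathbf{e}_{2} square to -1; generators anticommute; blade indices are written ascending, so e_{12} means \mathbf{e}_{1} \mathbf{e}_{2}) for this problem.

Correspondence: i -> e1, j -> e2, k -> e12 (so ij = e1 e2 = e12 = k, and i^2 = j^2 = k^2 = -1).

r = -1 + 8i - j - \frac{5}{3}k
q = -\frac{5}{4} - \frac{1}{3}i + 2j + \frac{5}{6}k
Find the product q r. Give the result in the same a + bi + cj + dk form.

In blades: q = -\frac{5}{4} - \frac{1}{3} e_{1} + 2 e_{2} + \frac{5}{6} e_{12}, r = -1 + 8 e_{1} - e_{2} - \frac{5}{3} e_{12}.
Distribute q over r term by term (generator squares from the signature, products reordered to ascending indices): (-\frac{5}{4})*r = \frac{5}{4} - 10 e_{1} + \frac{5}{4} e_{2} + \frac{25}{12} e_{12}; (-\frac{1}{3} e_{1})*r = \frac{8}{3} + \frac{1}{3} e_{1} - \frac{5}{9} e_{2} + \frac{1}{3} e_{12}; (2 e_{2})*r = 2 - \frac{10}{3} e_{1} - 2 e_{2} - 16 e_{12}; (\frac{5}{6} e_{12})*r = \frac{25}{18} + \frac{5}{6} e_{1} + \frac{20}{3} e_{2} - \frac{5}{6} e_{12}.
Sum: \frac{263}{36} - \frac{73}{6} e_{1} + \frac{193}{36} e_{2} - \frac{173}{12} e_{12}; translating back through the correspondence:
Answer: \frac{263}{36} - \frac{73}{6}i + \frac{193}{36}j - \frac{173}{12}k


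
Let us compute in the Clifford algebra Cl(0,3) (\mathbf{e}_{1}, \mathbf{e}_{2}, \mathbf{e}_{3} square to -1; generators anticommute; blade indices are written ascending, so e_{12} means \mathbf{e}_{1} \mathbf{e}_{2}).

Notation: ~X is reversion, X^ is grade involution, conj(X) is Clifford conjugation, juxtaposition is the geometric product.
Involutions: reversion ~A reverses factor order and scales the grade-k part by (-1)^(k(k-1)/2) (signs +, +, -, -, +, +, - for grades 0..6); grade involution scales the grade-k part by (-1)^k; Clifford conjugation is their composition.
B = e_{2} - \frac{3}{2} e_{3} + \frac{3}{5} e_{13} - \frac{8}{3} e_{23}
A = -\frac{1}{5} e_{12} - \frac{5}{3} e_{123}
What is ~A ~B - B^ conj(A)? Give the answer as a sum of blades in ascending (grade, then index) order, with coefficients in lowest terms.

first term: -\frac{209}{45} e_{1} - e_{2} + \frac{5}{2} e_{12} + \frac{17}{15} e_{13} - \frac{3}{25} e_{23} - \frac{3}{10} e_{123}
second term: -\frac{209}{45} e_{1} - e_{2} + \frac{5}{2} e_{12} + \frac{17}{15} e_{13} - \frac{3}{25} e_{23} + \frac{3}{10} e_{123}
Answer: -\frac{3}{5} e_{123}


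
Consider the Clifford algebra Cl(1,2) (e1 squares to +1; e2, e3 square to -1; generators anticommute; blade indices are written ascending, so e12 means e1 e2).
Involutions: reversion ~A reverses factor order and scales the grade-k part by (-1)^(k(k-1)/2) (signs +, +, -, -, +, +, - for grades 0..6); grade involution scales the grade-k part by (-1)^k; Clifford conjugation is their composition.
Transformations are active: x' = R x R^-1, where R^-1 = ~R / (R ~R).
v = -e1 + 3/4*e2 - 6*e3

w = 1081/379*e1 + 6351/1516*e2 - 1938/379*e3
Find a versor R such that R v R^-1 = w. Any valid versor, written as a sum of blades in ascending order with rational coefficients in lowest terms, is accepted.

Construction: equal norms (both -569/16) license R = v + w = 702/379*e1 + 1872/379*e2 - 4212/379*e3 — nothing changes along that direction, while (v - w)/2 changes sign, so v maps onto w.
Answer: 702/379*e1 + 1872/379*e2 - 4212/379*e3


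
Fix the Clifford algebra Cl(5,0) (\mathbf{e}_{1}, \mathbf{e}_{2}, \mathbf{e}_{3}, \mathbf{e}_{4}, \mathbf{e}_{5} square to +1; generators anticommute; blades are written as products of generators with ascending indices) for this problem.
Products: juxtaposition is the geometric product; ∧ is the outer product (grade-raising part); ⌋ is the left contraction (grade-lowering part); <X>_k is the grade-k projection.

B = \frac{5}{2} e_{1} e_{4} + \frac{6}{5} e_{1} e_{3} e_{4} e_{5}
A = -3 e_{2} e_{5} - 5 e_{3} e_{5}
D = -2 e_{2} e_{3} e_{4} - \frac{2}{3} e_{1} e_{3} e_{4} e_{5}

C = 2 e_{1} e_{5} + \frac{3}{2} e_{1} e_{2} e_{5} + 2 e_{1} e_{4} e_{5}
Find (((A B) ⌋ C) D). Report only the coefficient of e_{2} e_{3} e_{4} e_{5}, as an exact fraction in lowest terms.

step 1: -6 e_{1} e_{4} - \frac{18}{5} e_{1} e_{2} e_{3} e_{4} + \frac{15}{2} e_{1} e_{2} e_{4} e_{5} + \frac{25}{2} e_{1} e_{3} e_{4} e_{5}
step 2: 12 e_{5}
step 3: 8 e_{1} e_{3} e_{4} + 24 e_{2} e_{3} e_{4} e_{5}
Answer: 24


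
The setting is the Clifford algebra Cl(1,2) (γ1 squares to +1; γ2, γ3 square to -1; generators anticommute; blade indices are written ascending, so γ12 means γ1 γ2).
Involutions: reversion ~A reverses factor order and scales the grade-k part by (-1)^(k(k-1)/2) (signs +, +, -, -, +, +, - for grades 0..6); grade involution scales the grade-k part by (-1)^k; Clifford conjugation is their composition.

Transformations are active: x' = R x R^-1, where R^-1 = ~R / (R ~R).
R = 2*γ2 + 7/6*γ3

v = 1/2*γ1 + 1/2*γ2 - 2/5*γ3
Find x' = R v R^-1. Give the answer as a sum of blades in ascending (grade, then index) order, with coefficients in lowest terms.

~R = 2*γ2 + 7/6*γ3, and R ~R = -193/36, so R^-1 = ~R / (-193/36).
R v = -8/15 - γ12 - 7/12*γ13 - 83/60*γ23
Answer: -1/2*γ1 - 197/1930*γ2 + 122/193*γ3


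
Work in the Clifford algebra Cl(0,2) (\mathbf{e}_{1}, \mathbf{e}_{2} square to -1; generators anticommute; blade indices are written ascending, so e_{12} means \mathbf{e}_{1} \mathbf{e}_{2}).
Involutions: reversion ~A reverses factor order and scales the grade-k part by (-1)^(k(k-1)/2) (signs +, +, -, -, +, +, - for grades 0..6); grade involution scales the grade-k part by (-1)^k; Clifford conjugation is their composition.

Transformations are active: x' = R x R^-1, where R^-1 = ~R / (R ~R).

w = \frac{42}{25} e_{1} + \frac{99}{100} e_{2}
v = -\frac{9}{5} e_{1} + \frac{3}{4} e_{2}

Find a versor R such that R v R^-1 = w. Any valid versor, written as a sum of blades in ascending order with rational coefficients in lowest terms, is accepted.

Take R = v + w = -\frac{3}{25} e_{1} + \frac{87}{50} e_{2}. Because q(v) = q(w) = -\frac{1521}{400}, conjugation by R sends v exactly to w.
Answer: -\frac{3}{25} e_{1} + \frac{87}{50} e_{2}


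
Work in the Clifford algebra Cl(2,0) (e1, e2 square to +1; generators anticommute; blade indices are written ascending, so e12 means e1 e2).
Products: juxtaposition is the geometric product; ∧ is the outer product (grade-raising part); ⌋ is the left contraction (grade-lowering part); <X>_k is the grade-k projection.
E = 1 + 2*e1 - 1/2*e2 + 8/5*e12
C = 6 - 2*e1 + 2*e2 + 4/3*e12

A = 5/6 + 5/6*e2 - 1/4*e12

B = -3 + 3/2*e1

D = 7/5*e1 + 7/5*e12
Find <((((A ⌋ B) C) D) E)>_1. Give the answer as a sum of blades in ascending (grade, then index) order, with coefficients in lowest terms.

step 1: -5/2 + 5/4*e1
step 2: -35/2 + 25/2*e1 - 10/3*e2 - 5/6*e12
step 3: 56/3 - 119/6*e1 + 56/3*e2 - 119/6*e12
step 4: 7/5 - 49/20*e1 + 259/15*e2 - 1043/60*e12
step 5: -49/20*e1 + 259/15*e2
Answer: -49/20*e1 + 259/15*e2


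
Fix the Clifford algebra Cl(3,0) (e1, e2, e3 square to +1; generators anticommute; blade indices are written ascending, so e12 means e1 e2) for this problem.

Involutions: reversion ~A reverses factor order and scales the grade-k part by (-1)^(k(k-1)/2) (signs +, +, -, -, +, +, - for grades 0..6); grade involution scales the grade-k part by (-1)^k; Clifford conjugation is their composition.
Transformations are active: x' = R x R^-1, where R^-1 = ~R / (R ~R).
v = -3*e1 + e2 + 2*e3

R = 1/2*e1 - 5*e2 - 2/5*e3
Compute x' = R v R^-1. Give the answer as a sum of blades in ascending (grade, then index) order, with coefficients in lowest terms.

~R = 1/2*e1 - 5*e2 - 2/5*e3, and R ~R = 2541/100, so R^-1 = ~R / (2541/100).
R v = -73/10 - 29/2*e12 - 1/5*e13 - 48/5*e23
Answer: 6893/2541*e1 + 4759/2541*e2 - 4498/2541*e3


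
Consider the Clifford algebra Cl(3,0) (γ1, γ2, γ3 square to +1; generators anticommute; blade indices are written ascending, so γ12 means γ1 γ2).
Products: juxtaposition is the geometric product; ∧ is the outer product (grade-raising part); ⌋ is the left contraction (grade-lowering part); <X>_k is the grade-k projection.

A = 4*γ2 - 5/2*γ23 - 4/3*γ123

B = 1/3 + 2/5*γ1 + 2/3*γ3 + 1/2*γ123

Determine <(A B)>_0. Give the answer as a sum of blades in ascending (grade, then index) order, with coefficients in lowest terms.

step 1: 2/3 + 5/4*γ1 - 1/3*γ2 - 112/45*γ12 - 2*γ13 + 13/10*γ23 - 13/9*γ123
step 2: 2/3
Answer: 2/3
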